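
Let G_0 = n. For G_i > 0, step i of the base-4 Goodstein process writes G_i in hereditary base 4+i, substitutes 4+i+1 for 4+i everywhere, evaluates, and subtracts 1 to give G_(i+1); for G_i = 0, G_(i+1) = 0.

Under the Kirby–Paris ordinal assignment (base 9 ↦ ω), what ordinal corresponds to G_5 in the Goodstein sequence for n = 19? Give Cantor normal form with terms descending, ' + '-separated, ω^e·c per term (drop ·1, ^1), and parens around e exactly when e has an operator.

ω·7 + 6

[0] 19 ≡ 4^2 + 3 (base 4). Lift 5: 28. −1: 27.
[1] 27 ≡ 5^2 + 2 (base 5). Lift 6: 38. −1: 37.
[2] 37 ≡ 6^2 + 1 (base 6). Lift 7: 50. −1: 49.
[3] 49 ≡ 7^2 (base 7). Lift 8: 64. −1: 63.
[4] 63 ≡ 7·8 + 7 (base 8). Lift 9: 70. −1: 69.
[5] 69 ≡ 7·9 + 6 (base 9). Lift 10: 76. −1: 75.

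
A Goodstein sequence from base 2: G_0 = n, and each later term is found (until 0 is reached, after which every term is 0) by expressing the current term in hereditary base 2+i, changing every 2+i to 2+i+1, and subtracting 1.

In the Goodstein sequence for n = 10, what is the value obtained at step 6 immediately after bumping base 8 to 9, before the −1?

G_0=10  [base 2] 2^(2 + 1) + 2  →[2↦3]→  3^(3 + 1) + 3 = 84  −1 ⇒ G_1=83
G_1=83  [base 3] 3^(3 + 1) + 2  →[3↦4]→  4^(4 + 1) + 2 = 1026  −1 ⇒ G_2=1025
G_2=1025  [base 4] 4^(4 + 1) + 1  →[4↦5]→  5^(5 + 1) + 1 = 15626  −1 ⇒ G_3=15625
G_3=15625  [base 5] 5^(5 + 1)  →[5↦6]→  6^(6 + 1) = 279936  −1 ⇒ G_4=279935
G_4=279935  [base 6] 5·6^6 + 5·6^5 + 5·6^4 + 5·6^3 + 5·6^2 + 5·6 + 5  →[6↦7]→  5·7^7 + 5·7^5 + 5·7^4 + 5·7^3 + 5·7^2 + 5·7 + 5 = 4215755  −1 ⇒ G_5=4215754
G_5=4215754  [base 7] 5·7^7 + 5·7^5 + 5·7^4 + 5·7^3 + 5·7^2 + 5·7 + 4  →[7↦8]→  5·8^8 + 5·8^5 + 5·8^4 + 5·8^3 + 5·8^2 + 5·8 + 4 = 84073324  −1 ⇒ G_6=84073323

1937434593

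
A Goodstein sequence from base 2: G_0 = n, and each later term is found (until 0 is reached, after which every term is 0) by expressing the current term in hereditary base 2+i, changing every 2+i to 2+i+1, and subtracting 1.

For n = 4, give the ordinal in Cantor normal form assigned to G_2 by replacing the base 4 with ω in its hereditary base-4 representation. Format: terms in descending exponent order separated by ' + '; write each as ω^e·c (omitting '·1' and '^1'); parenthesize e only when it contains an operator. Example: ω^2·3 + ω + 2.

ω^2·2 + ω·2 + 1

step 0: 4 = 2^2; sub 3 for 2: 3^3; = 27; G_1 = 27−1 = 26
step 1: 26 = 2·3^2 + 2·3 + 2; sub 4 for 3: 2·4^2 + 2·4 + 2; = 42; G_2 = 42−1 = 41
step 2: 41 = 2·4^2 + 2·4 + 1; sub 5 for 4: 2·5^2 + 2·5 + 1; = 61; G_3 = 61−1 = 60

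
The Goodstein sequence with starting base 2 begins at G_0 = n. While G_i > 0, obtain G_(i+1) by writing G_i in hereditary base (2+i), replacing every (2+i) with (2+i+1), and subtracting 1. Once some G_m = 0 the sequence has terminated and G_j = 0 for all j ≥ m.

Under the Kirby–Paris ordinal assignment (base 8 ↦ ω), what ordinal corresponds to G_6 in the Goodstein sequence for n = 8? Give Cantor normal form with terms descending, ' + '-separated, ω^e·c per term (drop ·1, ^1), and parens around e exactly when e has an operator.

ω^ω·2 + ω^2·2 + ω + 3

step 0: 8 = 2^(2 + 1); sub 3 for 2: 3^(3 + 1); = 81; G_1 = 81−1 = 80
step 1: 80 = 2·3^3 + 2·3^2 + 2·3 + 2; sub 4 for 3: 2·4^4 + 2·4^2 + 2·4 + 2; = 554; G_2 = 554−1 = 553
step 2: 553 = 2·4^4 + 2·4^2 + 2·4 + 1; sub 5 for 4: 2·5^5 + 2·5^2 + 2·5 + 1; = 6311; G_3 = 6311−1 = 6310
step 3: 6310 = 2·5^5 + 2·5^2 + 2·5; sub 6 for 5: 2·6^6 + 2·6^2 + 2·6; = 93396; G_4 = 93396−1 = 93395
step 4: 93395 = 2·6^6 + 2·6^2 + 6 + 5; sub 7 for 6: 2·7^7 + 2·7^2 + 7 + 5; = 1647196; G_5 = 1647196−1 = 1647195
step 5: 1647195 = 2·7^7 + 2·7^2 + 7 + 4; sub 8 for 7: 2·8^8 + 2·8^2 + 8 + 4; = 33554572; G_6 = 33554572−1 = 33554571
step 6: 33554571 = 2·8^8 + 2·8^2 + 8 + 3; sub 9 for 8: 2·9^9 + 2·9^2 + 9 + 3; = 774841152; G_7 = 774841152−1 = 774841151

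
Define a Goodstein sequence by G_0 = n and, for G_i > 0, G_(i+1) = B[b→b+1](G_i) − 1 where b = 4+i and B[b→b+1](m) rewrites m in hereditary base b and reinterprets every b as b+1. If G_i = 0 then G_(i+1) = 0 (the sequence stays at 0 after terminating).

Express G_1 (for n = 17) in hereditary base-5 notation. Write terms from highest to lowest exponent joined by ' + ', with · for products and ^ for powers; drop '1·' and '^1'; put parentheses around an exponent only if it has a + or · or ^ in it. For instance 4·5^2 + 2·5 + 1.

G_0=17  [base 4] 4^2 + 1  →[4↦5]→  5^2 + 1 = 26  −1 ⇒ G_1=25
G_1=25  [base 5] 5^2  →[5↦6]→  6^2 = 36  −1 ⇒ G_2=35

5^2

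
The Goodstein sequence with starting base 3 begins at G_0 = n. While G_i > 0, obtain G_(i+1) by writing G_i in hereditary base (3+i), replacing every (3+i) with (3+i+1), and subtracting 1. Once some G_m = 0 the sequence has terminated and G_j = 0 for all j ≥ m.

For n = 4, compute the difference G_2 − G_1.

[0] 4 ≡ 3 + 1 (base 3). Lift 4: 5. −1: 4.
[1] 4 ≡ 4 (base 4). Lift 5: 5. −1: 4.

0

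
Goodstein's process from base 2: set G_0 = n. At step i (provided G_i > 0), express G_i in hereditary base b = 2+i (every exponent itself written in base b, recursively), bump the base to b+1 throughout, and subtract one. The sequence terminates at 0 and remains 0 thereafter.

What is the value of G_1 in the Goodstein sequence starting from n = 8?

G_0=8  [base 2] 2^(2 + 1)  →[2↦3]→  3^(3 + 1) = 81  −1 ⇒ G_1=80
G_1=80  [base 3] 2·3^3 + 2·3^2 + 2·3 + 2  →[3↦4]→  2·4^4 + 2·4^2 + 2·4 + 2 = 554  −1 ⇒ G_2=553

80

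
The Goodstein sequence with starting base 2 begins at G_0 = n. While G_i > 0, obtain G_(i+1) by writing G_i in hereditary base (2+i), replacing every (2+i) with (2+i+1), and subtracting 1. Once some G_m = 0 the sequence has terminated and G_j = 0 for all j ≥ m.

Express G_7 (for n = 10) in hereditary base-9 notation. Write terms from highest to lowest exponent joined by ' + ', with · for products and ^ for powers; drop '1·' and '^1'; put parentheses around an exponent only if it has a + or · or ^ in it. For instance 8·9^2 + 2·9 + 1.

5·9^9 + 5·9^5 + 5·9^4 + 5·9^3 + 5·9^2 + 5·9 + 2

step 0: 10 = 2^(2 + 1) + 2; sub 3 for 2: 3^(3 + 1) + 3; = 84; G_1 = 84−1 = 83
step 1: 83 = 3^(3 + 1) + 2; sub 4 for 3: 4^(4 + 1) + 2; = 1026; G_2 = 1026−1 = 1025
step 2: 1025 = 4^(4 + 1) + 1; sub 5 for 4: 5^(5 + 1) + 1; = 15626; G_3 = 15626−1 = 15625
step 3: 15625 = 5^(5 + 1); sub 6 for 5: 6^(6 + 1); = 279936; G_4 = 279936−1 = 279935
step 4: 279935 = 5·6^6 + 5·6^5 + 5·6^4 + 5·6^3 + 5·6^2 + 5·6 + 5; sub 7 for 6: 5·7^7 + 5·7^5 + 5·7^4 + 5·7^3 + 5·7^2 + 5·7 + 5; = 4215755; G_5 = 4215755−1 = 4215754
step 5: 4215754 = 5·7^7 + 5·7^5 + 5·7^4 + 5·7^3 + 5·7^2 + 5·7 + 4; sub 8 for 7: 5·8^8 + 5·8^5 + 5·8^4 + 5·8^3 + 5·8^2 + 5·8 + 4; = 84073324; G_6 = 84073324−1 = 84073323
step 6: 84073323 = 5·8^8 + 5·8^5 + 5·8^4 + 5·8^3 + 5·8^2 + 5·8 + 3; sub 9 for 8: 5·9^9 + 5·9^5 + 5·9^4 + 5·9^3 + 5·9^2 + 5·9 + 3; = 1937434593; G_7 = 1937434593−1 = 1937434592
step 7: 1937434592 = 5·9^9 + 5·9^5 + 5·9^4 + 5·9^3 + 5·9^2 + 5·9 + 2; sub 10 for 9: 5·10^10 + 5·10^5 + 5·10^4 + 5·10^3 + 5·10^2 + 5·10 + 2; = 50000555552; G_8 = 50000555552−1 = 50000555551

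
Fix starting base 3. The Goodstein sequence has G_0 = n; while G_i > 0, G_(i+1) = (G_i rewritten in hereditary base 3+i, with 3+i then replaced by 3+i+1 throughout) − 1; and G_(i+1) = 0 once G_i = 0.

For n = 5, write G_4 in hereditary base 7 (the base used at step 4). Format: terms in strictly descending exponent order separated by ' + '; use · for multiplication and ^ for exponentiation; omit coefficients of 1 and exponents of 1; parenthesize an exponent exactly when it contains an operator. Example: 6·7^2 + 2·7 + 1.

G_0 = 5. HB_3(5) = 3 + 2. Bump = 6. G_1 = 5.
G_1 = 5. HB_4(5) = 4 + 1. Bump = 6. G_2 = 5.
G_2 = 5. HB_5(5) = 5. Bump = 6. G_3 = 5.
G_3 = 5. HB_6(5) = 5. Bump = 5. G_4 = 4.

4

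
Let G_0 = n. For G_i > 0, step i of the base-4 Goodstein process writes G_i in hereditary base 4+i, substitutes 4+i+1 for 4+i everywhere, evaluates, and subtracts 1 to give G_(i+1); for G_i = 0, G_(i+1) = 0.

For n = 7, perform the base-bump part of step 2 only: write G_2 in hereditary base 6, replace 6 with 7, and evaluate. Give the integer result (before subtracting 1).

8

7 —HB4→ 4 + 3 —bump→ 5 + 3 = 8 —(−1)→ 7
7 —HB5→ 5 + 2 —bump→ 6 + 2 = 8 —(−1)→ 7
7 —HB6→ 6 + 1 —bump→ 7 + 1 = 8 —(−1)→ 7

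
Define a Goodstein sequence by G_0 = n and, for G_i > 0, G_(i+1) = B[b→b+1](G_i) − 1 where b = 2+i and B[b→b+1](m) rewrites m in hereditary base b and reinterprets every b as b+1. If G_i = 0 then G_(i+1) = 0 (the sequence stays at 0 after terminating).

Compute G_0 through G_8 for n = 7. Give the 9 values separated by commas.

7, 30, 259, 3127, 46657, 823543, 16777215, 37665879, 77777775

base 2: 7 = 2^2 + 2 + 1; at 3: 3^3 + 3 + 1 = 31; next = 30
base 3: 30 = 3^3 + 3; at 4: 4^4 + 4 = 260; next = 259
base 4: 259 = 4^4 + 3; at 5: 5^5 + 3 = 3128; next = 3127
base 5: 3127 = 5^5 + 2; at 6: 6^6 + 2 = 46658; next = 46657
base 6: 46657 = 6^6 + 1; at 7: 7^7 + 1 = 823544; next = 823543
base 7: 823543 = 7^7; at 8: 8^8 = 16777216; next = 16777215
base 8: 16777215 = 7·8^7 + 7·8^6 + 7·8^5 + 7·8^4 + 7·8^3 + 7·8^2 + 7·8 + 7; at 9: 7·9^7 + 7·9^6 + 7·9^5 + 7·9^4 + 7·9^3 + 7·9^2 + 7·9 + 7 = 37665880; next = 37665879
base 9: 37665879 = 7·9^7 + 7·9^6 + 7·9^5 + 7·9^4 + 7·9^3 + 7·9^2 + 7·9 + 6; at 10: 7·10^7 + 7·10^6 + 7·10^5 + 7·10^4 + 7·10^3 + 7·10^2 + 7·10 + 6 = 77777776; next = 77777775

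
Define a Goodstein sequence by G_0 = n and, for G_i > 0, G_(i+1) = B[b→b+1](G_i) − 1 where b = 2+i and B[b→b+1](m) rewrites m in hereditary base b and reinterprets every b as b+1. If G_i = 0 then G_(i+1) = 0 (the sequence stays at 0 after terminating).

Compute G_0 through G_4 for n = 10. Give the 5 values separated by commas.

i=0: 10 = 2^(2 + 1) + 2 (b=2); 2→3: 3^(3 + 1) + 3 = 84; 84−1 = 83
i=1: 83 = 3^(3 + 1) + 2 (b=3); 3→4: 4^(4 + 1) + 2 = 1026; 1026−1 = 1025
i=2: 1025 = 4^(4 + 1) + 1 (b=4); 4→5: 5^(5 + 1) + 1 = 15626; 15626−1 = 15625
i=3: 15625 = 5^(5 + 1) (b=5); 5→6: 6^(6 + 1) = 279936; 279936−1 = 279935

10, 83, 1025, 15625, 279935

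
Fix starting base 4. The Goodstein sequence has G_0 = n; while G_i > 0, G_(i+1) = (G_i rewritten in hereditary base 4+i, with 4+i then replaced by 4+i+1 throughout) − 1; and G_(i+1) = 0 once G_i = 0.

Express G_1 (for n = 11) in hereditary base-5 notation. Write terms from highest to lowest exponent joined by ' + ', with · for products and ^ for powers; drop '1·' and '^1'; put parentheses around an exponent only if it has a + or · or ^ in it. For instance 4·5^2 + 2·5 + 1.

(0) 11|_4 = 2·4 + 3 ↦ 2·5 + 3|_5 = 13 ⇒ 12
(1) 12|_5 = 2·5 + 2 ↦ 2·6 + 2|_6 = 14 ⇒ 13

2·5 + 2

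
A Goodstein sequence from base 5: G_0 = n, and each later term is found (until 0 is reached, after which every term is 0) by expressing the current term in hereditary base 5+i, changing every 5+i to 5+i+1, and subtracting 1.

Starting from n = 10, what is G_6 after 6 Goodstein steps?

11

[0] 10 ≡ 2·5 (base 5). Lift 6: 12. −1: 11.
[1] 11 ≡ 6 + 5 (base 6). Lift 7: 12. −1: 11.
[2] 11 ≡ 7 + 4 (base 7). Lift 8: 12. −1: 11.
[3] 11 ≡ 8 + 3 (base 8). Lift 9: 12. −1: 11.
[4] 11 ≡ 9 + 2 (base 9). Lift 10: 12. −1: 11.
[5] 11 ≡ 10 + 1 (base 10). Lift 11: 12. −1: 11.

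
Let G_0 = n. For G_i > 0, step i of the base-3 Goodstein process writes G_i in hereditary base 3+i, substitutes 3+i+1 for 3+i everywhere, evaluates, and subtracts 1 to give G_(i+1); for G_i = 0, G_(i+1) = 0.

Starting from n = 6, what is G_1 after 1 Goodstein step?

7

(0) 6|_3 = 2·3 ↦ 2·4|_4 = 8 ⇒ 7
(1) 7|_4 = 4 + 3 ↦ 5 + 3|_5 = 8 ⇒ 7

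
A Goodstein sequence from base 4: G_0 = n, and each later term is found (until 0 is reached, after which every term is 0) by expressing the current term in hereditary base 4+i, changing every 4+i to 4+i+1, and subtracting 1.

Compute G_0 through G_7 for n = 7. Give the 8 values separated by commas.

base 4: 7 = 4 + 3; at 5: 5 + 3 = 8; next = 7
base 5: 7 = 5 + 2; at 6: 6 + 2 = 8; next = 7
base 6: 7 = 6 + 1; at 7: 7 + 1 = 8; next = 7
base 7: 7 = 7; at 8: 8 = 8; next = 7
base 8: 7 = 7; at 9: 7 = 7; next = 6
base 9: 6 = 6; at 10: 6 = 6; next = 5
base 10: 5 = 5; at 11: 5 = 5; next = 4

7, 7, 7, 7, 7, 6, 5, 4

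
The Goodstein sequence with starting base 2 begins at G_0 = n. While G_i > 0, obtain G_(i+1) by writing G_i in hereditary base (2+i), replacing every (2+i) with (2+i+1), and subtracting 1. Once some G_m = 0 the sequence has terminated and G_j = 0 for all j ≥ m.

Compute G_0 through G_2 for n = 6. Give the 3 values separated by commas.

6, 29, 257

step 0: 6 = 2^2 + 2; sub 3 for 2: 3^3 + 3; = 30; G_1 = 30−1 = 29
step 1: 29 = 3^3 + 2; sub 4 for 3: 4^4 + 2; = 258; G_2 = 258−1 = 257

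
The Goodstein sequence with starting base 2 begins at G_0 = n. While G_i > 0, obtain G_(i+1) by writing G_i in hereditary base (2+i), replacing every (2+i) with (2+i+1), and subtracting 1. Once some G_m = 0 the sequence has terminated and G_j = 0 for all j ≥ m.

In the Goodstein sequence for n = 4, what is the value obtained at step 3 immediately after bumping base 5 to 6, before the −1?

84

4 —HB2→ 2^2 —bump→ 3^3 = 27 —(−1)→ 26
26 —HB3→ 2·3^2 + 2·3 + 2 —bump→ 2·4^2 + 2·4 + 2 = 42 —(−1)→ 41
41 —HB4→ 2·4^2 + 2·4 + 1 —bump→ 2·5^2 + 2·5 + 1 = 61 —(−1)→ 60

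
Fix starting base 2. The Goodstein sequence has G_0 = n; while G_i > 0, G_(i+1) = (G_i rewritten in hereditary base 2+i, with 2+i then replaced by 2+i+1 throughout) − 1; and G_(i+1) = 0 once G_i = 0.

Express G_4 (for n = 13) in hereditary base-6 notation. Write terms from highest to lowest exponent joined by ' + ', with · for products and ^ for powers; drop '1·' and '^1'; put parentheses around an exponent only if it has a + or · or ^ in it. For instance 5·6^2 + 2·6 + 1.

step 0: 13 = 2^(2 + 1) + 2^2 + 1; sub 3 for 2: 3^(3 + 1) + 3^3 + 1; = 109; G_1 = 109−1 = 108
step 1: 108 = 3^(3 + 1) + 3^3; sub 4 for 3: 4^(4 + 1) + 4^4; = 1280; G_2 = 1280−1 = 1279
step 2: 1279 = 4^(4 + 1) + 3·4^3 + 3·4^2 + 3·4 + 3; sub 5 for 4: 5^(5 + 1) + 3·5^3 + 3·5^2 + 3·5 + 3; = 16093; G_3 = 16093−1 = 16092
step 3: 16092 = 5^(5 + 1) + 3·5^3 + 3·5^2 + 3·5 + 2; sub 6 for 5: 6^(6 + 1) + 3·6^3 + 3·6^2 + 3·6 + 2; = 280712; G_4 = 280712−1 = 280711
step 4: 280711 = 6^(6 + 1) + 3·6^3 + 3·6^2 + 3·6 + 1; sub 7 for 6: 7^(7 + 1) + 3·7^3 + 3·7^2 + 3·7 + 1; = 5765999; G_5 = 5765999−1 = 5765998

6^(6 + 1) + 3·6^3 + 3·6^2 + 3·6 + 1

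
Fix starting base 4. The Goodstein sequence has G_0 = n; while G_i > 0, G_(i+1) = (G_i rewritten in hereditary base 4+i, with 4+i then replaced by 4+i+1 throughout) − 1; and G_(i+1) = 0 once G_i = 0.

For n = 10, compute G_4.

[0] 10 ≡ 2·4 + 2 (base 4). Lift 5: 12. −1: 11.
[1] 11 ≡ 2·5 + 1 (base 5). Lift 6: 13. −1: 12.
[2] 12 ≡ 2·6 (base 6). Lift 7: 14. −1: 13.
[3] 13 ≡ 7 + 6 (base 7). Lift 8: 14. −1: 13.
[4] 13 ≡ 8 + 5 (base 8). Lift 9: 14. −1: 13.

13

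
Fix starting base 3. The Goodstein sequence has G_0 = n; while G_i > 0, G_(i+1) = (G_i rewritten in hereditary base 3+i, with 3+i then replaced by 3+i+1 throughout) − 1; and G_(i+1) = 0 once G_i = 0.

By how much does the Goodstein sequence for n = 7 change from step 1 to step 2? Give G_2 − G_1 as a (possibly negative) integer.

1

G_0=7  [base 3] 2·3 + 1  →[3↦4]→  2·4 + 1 = 9  −1 ⇒ G_1=8
G_1=8  [base 4] 2·4  →[4↦5]→  2·5 = 10  −1 ⇒ G_2=9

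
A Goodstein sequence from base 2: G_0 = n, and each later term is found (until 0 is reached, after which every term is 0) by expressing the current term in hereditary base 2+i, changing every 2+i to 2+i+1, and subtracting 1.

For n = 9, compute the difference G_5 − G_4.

i=0: 9 = 2^(2 + 1) + 1 (b=2); 2→3: 3^(3 + 1) + 1 = 82; 82−1 = 81
i=1: 81 = 3^(3 + 1) (b=3); 3→4: 4^(4 + 1) = 1024; 1024−1 = 1023
i=2: 1023 = 3·4^4 + 3·4^3 + 3·4^2 + 3·4 + 3 (b=4); 4→5: 3·5^5 + 3·5^3 + 3·5^2 + 3·5 + 3 = 9843; 9843−1 = 9842
i=3: 9842 = 3·5^5 + 3·5^3 + 3·5^2 + 3·5 + 2 (b=5); 5→6: 3·6^6 + 3·6^3 + 3·6^2 + 3·6 + 2 = 140744; 140744−1 = 140743
i=4: 140743 = 3·6^6 + 3·6^3 + 3·6^2 + 3·6 + 1 (b=6); 6→7: 3·7^7 + 3·7^3 + 3·7^2 + 3·7 + 1 = 2471827; 2471827−1 = 2471826

2331083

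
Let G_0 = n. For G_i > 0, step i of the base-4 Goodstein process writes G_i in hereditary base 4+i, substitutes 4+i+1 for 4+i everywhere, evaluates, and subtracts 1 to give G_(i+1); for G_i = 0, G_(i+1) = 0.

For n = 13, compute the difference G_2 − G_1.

base 4: 13 = 3·4 + 1; at 5: 3·5 + 1 = 16; next = 15
base 5: 15 = 3·5; at 6: 3·6 = 18; next = 17

2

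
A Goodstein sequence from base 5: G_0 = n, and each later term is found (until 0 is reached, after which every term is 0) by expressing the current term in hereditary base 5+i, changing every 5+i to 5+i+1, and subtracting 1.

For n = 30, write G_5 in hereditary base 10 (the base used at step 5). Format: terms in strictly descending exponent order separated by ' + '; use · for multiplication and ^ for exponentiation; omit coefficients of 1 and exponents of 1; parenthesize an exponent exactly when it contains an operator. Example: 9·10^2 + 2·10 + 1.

G_0=30  [base 5] 5^2 + 5  →[5↦6]→  6^2 + 6 = 42  −1 ⇒ G_1=41
G_1=41  [base 6] 6^2 + 5  →[6↦7]→  7^2 + 5 = 54  −1 ⇒ G_2=53
G_2=53  [base 7] 7^2 + 4  →[7↦8]→  8^2 + 4 = 68  −1 ⇒ G_3=67
G_3=67  [base 8] 8^2 + 3  →[8↦9]→  9^2 + 3 = 84  −1 ⇒ G_4=83
G_4=83  [base 9] 9^2 + 2  →[9↦10]→  10^2 + 2 = 102  −1 ⇒ G_5=101
G_5=101  [base 10] 10^2 + 1  →[10↦11]→  11^2 + 1 = 122  −1 ⇒ G_6=121

10^2 + 1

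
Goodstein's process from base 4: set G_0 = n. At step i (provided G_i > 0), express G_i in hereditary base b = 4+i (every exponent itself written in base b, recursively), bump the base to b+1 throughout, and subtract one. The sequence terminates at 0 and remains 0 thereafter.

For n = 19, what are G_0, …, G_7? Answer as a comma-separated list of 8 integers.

[0] 19 ≡ 4^2 + 3 (base 4). Lift 5: 28. −1: 27.
[1] 27 ≡ 5^2 + 2 (base 5). Lift 6: 38. −1: 37.
[2] 37 ≡ 6^2 + 1 (base 6). Lift 7: 50. −1: 49.
[3] 49 ≡ 7^2 (base 7). Lift 8: 64. −1: 63.
[4] 63 ≡ 7·8 + 7 (base 8). Lift 9: 70. −1: 69.
[5] 69 ≡ 7·9 + 6 (base 9). Lift 10: 76. −1: 75.
[6] 75 ≡ 7·10 + 5 (base 10). Lift 11: 82. −1: 81.

19, 27, 37, 49, 63, 69, 75, 81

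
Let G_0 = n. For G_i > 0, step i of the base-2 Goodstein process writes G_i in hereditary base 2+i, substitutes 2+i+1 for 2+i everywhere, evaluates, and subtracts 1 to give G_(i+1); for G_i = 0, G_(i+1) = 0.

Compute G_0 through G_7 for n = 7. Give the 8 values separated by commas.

7, 30, 259, 3127, 46657, 823543, 16777215, 37665879

[0] 7 ≡ 2^2 + 2 + 1 (base 2). Lift 3: 31. −1: 30.
[1] 30 ≡ 3^3 + 3 (base 3). Lift 4: 260. −1: 259.
[2] 259 ≡ 4^4 + 3 (base 4). Lift 5: 3128. −1: 3127.
[3] 3127 ≡ 5^5 + 2 (base 5). Lift 6: 46658. −1: 46657.
[4] 46657 ≡ 6^6 + 1 (base 6). Lift 7: 823544. −1: 823543.
[5] 823543 ≡ 7^7 (base 7). Lift 8: 16777216. −1: 16777215.
[6] 16777215 ≡ 7·8^7 + 7·8^6 + 7·8^5 + 7·8^4 + 7·8^3 + 7·8^2 + 7·8 + 7 (base 8). Lift 9: 37665880. −1: 37665879.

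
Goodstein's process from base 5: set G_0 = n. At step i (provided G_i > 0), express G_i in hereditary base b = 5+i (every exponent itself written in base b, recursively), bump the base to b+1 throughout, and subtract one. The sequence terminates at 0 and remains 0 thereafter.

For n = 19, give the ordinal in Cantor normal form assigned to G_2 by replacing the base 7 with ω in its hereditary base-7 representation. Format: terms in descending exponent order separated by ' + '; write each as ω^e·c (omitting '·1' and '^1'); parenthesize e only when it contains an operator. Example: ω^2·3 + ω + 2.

(0) 19|_5 = 3·5 + 4 ↦ 3·6 + 4|_6 = 22 ⇒ 21
(1) 21|_6 = 3·6 + 3 ↦ 3·7 + 3|_7 = 24 ⇒ 23

ω·3 + 2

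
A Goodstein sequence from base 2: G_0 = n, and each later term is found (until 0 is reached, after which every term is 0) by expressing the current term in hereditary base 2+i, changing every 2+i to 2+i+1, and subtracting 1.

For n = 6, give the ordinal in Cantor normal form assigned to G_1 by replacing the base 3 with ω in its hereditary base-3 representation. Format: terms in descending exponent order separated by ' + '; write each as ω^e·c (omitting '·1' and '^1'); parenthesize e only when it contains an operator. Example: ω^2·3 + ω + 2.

ω^ω + 2

(0) 6|_2 = 2^2 + 2 ↦ 3^3 + 3|_3 = 30 ⇒ 29
(1) 29|_3 = 3^3 + 2 ↦ 4^4 + 2|_4 = 258 ⇒ 257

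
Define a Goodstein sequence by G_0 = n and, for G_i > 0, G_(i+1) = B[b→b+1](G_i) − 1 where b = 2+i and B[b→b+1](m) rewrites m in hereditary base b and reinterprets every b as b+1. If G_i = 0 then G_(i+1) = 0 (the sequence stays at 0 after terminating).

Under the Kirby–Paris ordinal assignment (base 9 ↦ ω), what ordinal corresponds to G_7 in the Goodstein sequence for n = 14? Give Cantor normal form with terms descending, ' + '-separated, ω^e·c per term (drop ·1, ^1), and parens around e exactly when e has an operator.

[0] 14 ≡ 2^(2 + 1) + 2^2 + 2 (base 2). Lift 3: 111. −1: 110.
[1] 110 ≡ 3^(3 + 1) + 3^3 + 2 (base 3). Lift 4: 1282. −1: 1281.
[2] 1281 ≡ 4^(4 + 1) + 4^4 + 1 (base 4). Lift 5: 18751. −1: 18750.
[3] 18750 ≡ 5^(5 + 1) + 5^5 (base 5). Lift 6: 326592. −1: 326591.
[4] 326591 ≡ 6^(6 + 1) + 5·6^5 + 5·6^4 + 5·6^3 + 5·6^2 + 5·6 + 5 (base 6). Lift 7: 5862841. −1: 5862840.
[5] 5862840 ≡ 7^(7 + 1) + 5·7^5 + 5·7^4 + 5·7^3 + 5·7^2 + 5·7 + 4 (base 7). Lift 8: 134404972. −1: 134404971.
[6] 134404971 ≡ 8^(8 + 1) + 5·8^5 + 5·8^4 + 5·8^3 + 5·8^2 + 5·8 + 3 (base 8). Lift 9: 3487116549. −1: 3487116548.
[7] 3487116548 ≡ 9^(9 + 1) + 5·9^5 + 5·9^4 + 5·9^3 + 5·9^2 + 5·9 + 2 (base 9). Lift 10: 100000555552. −1: 100000555551.

ω^(ω + 1) + ω^5·5 + ω^4·5 + ω^3·5 + ω^2·5 + ω·5 + 2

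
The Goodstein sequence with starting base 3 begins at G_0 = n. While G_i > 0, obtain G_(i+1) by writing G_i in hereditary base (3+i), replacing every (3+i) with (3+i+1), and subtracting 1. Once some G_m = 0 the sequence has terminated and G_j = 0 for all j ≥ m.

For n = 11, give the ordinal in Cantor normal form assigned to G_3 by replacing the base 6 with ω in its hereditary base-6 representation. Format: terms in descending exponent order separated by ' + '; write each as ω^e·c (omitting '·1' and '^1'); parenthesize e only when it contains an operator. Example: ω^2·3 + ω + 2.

ω·5 + 5

G_0=11  [base 3] 3^2 + 2  →[3↦4]→  4^2 + 2 = 18  −1 ⇒ G_1=17
G_1=17  [base 4] 4^2 + 1  →[4↦5]→  5^2 + 1 = 26  −1 ⇒ G_2=25
G_2=25  [base 5] 5^2  →[5↦6]→  6^2 = 36  −1 ⇒ G_3=35
G_3=35  [base 6] 5·6 + 5  →[6↦7]→  5·7 + 5 = 40  −1 ⇒ G_4=39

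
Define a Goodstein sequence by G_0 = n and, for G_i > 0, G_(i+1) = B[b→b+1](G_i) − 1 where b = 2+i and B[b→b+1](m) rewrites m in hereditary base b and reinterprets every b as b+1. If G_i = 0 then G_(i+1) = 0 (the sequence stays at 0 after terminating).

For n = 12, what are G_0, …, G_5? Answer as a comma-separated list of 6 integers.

12, 107, 1065, 15685, 280019, 5764910

step 0: 12 = 2^(2 + 1) + 2^2; sub 3 for 2: 3^(3 + 1) + 3^3; = 108; G_1 = 108−1 = 107
step 1: 107 = 3^(3 + 1) + 2·3^2 + 2·3 + 2; sub 4 for 3: 4^(4 + 1) + 2·4^2 + 2·4 + 2; = 1066; G_2 = 1066−1 = 1065
step 2: 1065 = 4^(4 + 1) + 2·4^2 + 2·4 + 1; sub 5 for 4: 5^(5 + 1) + 2·5^2 + 2·5 + 1; = 15686; G_3 = 15686−1 = 15685
step 3: 15685 = 5^(5 + 1) + 2·5^2 + 2·5; sub 6 for 5: 6^(6 + 1) + 2·6^2 + 2·6; = 280020; G_4 = 280020−1 = 280019
step 4: 280019 = 6^(6 + 1) + 2·6^2 + 6 + 5; sub 7 for 6: 7^(7 + 1) + 2·7^2 + 7 + 5; = 5764911; G_5 = 5764911−1 = 5764910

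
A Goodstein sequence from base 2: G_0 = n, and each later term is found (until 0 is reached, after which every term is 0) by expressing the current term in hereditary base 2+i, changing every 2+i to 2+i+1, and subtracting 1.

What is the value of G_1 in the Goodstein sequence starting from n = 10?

83

10 —HB2→ 2^(2 + 1) + 2 —bump→ 3^(3 + 1) + 3 = 84 —(−1)→ 83
83 —HB3→ 3^(3 + 1) + 2 —bump→ 4^(4 + 1) + 2 = 1026 —(−1)→ 1025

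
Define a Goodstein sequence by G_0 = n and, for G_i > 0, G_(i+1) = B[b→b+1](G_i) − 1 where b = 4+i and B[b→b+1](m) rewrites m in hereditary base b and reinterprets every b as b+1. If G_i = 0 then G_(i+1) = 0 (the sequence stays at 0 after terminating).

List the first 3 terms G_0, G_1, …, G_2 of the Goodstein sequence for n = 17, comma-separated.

17, 25, 35

[0] 17 ≡ 4^2 + 1 (base 4). Lift 5: 26. −1: 25.
[1] 25 ≡ 5^2 (base 5). Lift 6: 36. −1: 35.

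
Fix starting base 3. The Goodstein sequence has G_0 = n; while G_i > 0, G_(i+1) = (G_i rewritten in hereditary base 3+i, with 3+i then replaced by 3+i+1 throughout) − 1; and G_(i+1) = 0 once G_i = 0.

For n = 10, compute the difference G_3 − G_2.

step 0: 10 = 3^2 + 1; sub 4 for 3: 4^2 + 1; = 17; G_1 = 17−1 = 16
step 1: 16 = 4^2; sub 5 for 4: 5^2; = 25; G_2 = 25−1 = 24
step 2: 24 = 4·5 + 4; sub 6 for 5: 4·6 + 4; = 28; G_3 = 28−1 = 27

3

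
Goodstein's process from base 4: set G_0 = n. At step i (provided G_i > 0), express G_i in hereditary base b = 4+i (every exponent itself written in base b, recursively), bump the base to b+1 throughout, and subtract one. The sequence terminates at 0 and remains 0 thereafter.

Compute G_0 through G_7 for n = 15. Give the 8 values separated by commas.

G_0=15  [base 4] 3·4 + 3  →[4↦5]→  3·5 + 3 = 18  −1 ⇒ G_1=17
G_1=17  [base 5] 3·5 + 2  →[5↦6]→  3·6 + 2 = 20  −1 ⇒ G_2=19
G_2=19  [base 6] 3·6 + 1  →[6↦7]→  3·7 + 1 = 22  −1 ⇒ G_3=21
G_3=21  [base 7] 3·7  →[7↦8]→  3·8 = 24  −1 ⇒ G_4=23
G_4=23  [base 8] 2·8 + 7  →[8↦9]→  2·9 + 7 = 25  −1 ⇒ G_5=24
G_5=24  [base 9] 2·9 + 6  →[9↦10]→  2·10 + 6 = 26  −1 ⇒ G_6=25
G_6=25  [base 10] 2·10 + 5  →[10↦11]→  2·11 + 5 = 27  −1 ⇒ G_7=26

15, 17, 19, 21, 23, 24, 25, 26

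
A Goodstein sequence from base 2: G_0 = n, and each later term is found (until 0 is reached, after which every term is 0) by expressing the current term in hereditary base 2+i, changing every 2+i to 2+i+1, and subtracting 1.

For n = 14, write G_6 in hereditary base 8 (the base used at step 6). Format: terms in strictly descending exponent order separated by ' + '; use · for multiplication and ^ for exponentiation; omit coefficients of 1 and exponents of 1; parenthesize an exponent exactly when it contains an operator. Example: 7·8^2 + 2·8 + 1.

8^(8 + 1) + 5·8^5 + 5·8^4 + 5·8^3 + 5·8^2 + 5·8 + 3

G_0 = 14. HB_2(14) = 2^(2 + 1) + 2^2 + 2. Bump = 111. G_1 = 110.
G_1 = 110. HB_3(110) = 3^(3 + 1) + 3^3 + 2. Bump = 1282. G_2 = 1281.
G_2 = 1281. HB_4(1281) = 4^(4 + 1) + 4^4 + 1. Bump = 18751. G_3 = 18750.
G_3 = 18750. HB_5(18750) = 5^(5 + 1) + 5^5. Bump = 326592. G_4 = 326591.
G_4 = 326591. HB_6(326591) = 6^(6 + 1) + 5·6^5 + 5·6^4 + 5·6^3 + 5·6^2 + 5·6 + 5. Bump = 5862841. G_5 = 5862840.
G_5 = 5862840. HB_7(5862840) = 7^(7 + 1) + 5·7^5 + 5·7^4 + 5·7^3 + 5·7^2 + 5·7 + 4. Bump = 134404972. G_6 = 134404971.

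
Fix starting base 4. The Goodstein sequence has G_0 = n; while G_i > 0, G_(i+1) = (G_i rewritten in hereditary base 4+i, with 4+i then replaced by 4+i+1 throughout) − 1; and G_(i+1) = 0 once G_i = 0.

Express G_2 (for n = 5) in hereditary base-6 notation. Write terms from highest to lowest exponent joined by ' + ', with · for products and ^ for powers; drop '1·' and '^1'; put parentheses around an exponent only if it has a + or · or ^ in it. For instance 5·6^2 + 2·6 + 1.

5

(0) 5|_4 = 4 + 1 ↦ 5 + 1|_5 = 6 ⇒ 5
(1) 5|_5 = 5 ↦ 6|_6 = 6 ⇒ 5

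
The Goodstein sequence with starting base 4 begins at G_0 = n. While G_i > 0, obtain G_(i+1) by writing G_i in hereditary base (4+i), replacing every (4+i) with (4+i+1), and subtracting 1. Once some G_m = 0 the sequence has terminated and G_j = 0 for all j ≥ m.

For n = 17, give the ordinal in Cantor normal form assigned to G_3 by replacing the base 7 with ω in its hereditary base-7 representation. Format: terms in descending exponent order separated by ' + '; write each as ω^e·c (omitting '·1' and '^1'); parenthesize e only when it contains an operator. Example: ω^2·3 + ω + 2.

ω·5 + 4

G_0 = 17. HB_4(17) = 4^2 + 1. Bump = 26. G_1 = 25.
G_1 = 25. HB_5(25) = 5^2. Bump = 36. G_2 = 35.
G_2 = 35. HB_6(35) = 5·6 + 5. Bump = 40. G_3 = 39.
G_3 = 39. HB_7(39) = 5·7 + 4. Bump = 44. G_4 = 43.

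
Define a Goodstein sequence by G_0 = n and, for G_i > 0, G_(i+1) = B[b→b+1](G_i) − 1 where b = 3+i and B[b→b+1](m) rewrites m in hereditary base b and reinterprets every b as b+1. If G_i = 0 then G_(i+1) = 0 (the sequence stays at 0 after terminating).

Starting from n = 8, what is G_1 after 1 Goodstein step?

9

(0) 8|_3 = 2·3 + 2 ↦ 2·4 + 2|_4 = 10 ⇒ 9
(1) 9|_4 = 2·4 + 1 ↦ 2·5 + 1|_5 = 11 ⇒ 10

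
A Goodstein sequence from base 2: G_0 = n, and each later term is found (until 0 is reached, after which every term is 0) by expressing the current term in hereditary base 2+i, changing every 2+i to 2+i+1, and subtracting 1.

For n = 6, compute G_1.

[0] 6 ≡ 2^2 + 2 (base 2). Lift 3: 30. −1: 29.
[1] 29 ≡ 3^3 + 2 (base 3). Lift 4: 258. −1: 257.

29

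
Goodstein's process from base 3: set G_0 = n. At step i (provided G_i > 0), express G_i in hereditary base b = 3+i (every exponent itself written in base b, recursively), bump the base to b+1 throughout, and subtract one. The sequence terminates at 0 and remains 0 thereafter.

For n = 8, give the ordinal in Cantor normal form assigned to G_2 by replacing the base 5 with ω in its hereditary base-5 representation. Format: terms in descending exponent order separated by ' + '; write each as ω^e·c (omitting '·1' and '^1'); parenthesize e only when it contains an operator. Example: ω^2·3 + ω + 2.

ω·2

(0) 8|_3 = 2·3 + 2 ↦ 2·4 + 2|_4 = 10 ⇒ 9
(1) 9|_4 = 2·4 + 1 ↦ 2·5 + 1|_5 = 11 ⇒ 10
(2) 10|_5 = 2·5 ↦ 2·6|_6 = 12 ⇒ 11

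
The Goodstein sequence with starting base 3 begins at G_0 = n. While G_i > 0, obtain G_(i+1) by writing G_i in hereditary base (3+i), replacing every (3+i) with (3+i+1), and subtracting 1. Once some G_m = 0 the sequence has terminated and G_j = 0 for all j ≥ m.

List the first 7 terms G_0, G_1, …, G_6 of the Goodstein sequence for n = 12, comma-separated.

12, 19, 27, 37, 49, 63, 69

G_0 = 12. HB_3(12) = 3^2 + 3. Bump = 20. G_1 = 19.
G_1 = 19. HB_4(19) = 4^2 + 3. Bump = 28. G_2 = 27.
G_2 = 27. HB_5(27) = 5^2 + 2. Bump = 38. G_3 = 37.
G_3 = 37. HB_6(37) = 6^2 + 1. Bump = 50. G_4 = 49.
G_4 = 49. HB_7(49) = 7^2. Bump = 64. G_5 = 63.
G_5 = 63. HB_8(63) = 7·8 + 7. Bump = 70. G_6 = 69.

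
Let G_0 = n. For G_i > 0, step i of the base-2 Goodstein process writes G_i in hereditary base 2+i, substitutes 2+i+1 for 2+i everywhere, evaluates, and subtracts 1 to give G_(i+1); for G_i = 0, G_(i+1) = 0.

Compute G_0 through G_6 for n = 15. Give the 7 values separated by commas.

(0) 15|_2 = 2^(2 + 1) + 2^2 + 2 + 1 ↦ 3^(3 + 1) + 3^3 + 3 + 1|_3 = 112 ⇒ 111
(1) 111|_3 = 3^(3 + 1) + 3^3 + 3 ↦ 4^(4 + 1) + 4^4 + 4|_4 = 1284 ⇒ 1283
(2) 1283|_4 = 4^(4 + 1) + 4^4 + 3 ↦ 5^(5 + 1) + 5^5 + 3|_5 = 18753 ⇒ 18752
(3) 18752|_5 = 5^(5 + 1) + 5^5 + 2 ↦ 6^(6 + 1) + 6^6 + 2|_6 = 326594 ⇒ 326593
(4) 326593|_6 = 6^(6 + 1) + 6^6 + 1 ↦ 7^(7 + 1) + 7^7 + 1|_7 = 6588345 ⇒ 6588344
(5) 6588344|_7 = 7^(7 + 1) + 7^7 ↦ 8^(8 + 1) + 8^8|_8 = 150994944 ⇒ 150994943

15, 111, 1283, 18752, 326593, 6588344, 150994943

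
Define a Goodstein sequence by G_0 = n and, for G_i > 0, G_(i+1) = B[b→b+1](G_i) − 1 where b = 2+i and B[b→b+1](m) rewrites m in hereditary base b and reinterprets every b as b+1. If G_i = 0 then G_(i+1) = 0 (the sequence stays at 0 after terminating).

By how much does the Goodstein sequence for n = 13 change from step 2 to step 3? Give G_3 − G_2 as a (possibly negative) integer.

14813

step 0: 13 = 2^(2 + 1) + 2^2 + 1; sub 3 for 2: 3^(3 + 1) + 3^3 + 1; = 109; G_1 = 109−1 = 108
step 1: 108 = 3^(3 + 1) + 3^3; sub 4 for 3: 4^(4 + 1) + 4^4; = 1280; G_2 = 1280−1 = 1279
step 2: 1279 = 4^(4 + 1) + 3·4^3 + 3·4^2 + 3·4 + 3; sub 5 for 4: 5^(5 + 1) + 3·5^3 + 3·5^2 + 3·5 + 3; = 16093; G_3 = 16093−1 = 16092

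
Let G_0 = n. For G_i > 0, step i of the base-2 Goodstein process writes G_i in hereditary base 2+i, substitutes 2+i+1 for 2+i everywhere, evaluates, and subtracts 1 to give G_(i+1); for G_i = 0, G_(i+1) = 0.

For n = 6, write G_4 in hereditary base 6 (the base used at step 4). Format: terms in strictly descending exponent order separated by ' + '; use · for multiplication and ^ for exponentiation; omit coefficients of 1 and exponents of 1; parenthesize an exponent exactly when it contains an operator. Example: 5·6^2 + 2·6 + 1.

5·6^5 + 5·6^4 + 5·6^3 + 5·6^2 + 5·6 + 5

base 2: 6 = 2^2 + 2; at 3: 3^3 + 3 = 30; next = 29
base 3: 29 = 3^3 + 2; at 4: 4^4 + 2 = 258; next = 257
base 4: 257 = 4^4 + 1; at 5: 5^5 + 1 = 3126; next = 3125
base 5: 3125 = 5^5; at 6: 6^6 = 46656; next = 46655
base 6: 46655 = 5·6^5 + 5·6^4 + 5·6^3 + 5·6^2 + 5·6 + 5; at 7: 5·7^5 + 5·7^4 + 5·7^3 + 5·7^2 + 5·7 + 5 = 98040; next = 98039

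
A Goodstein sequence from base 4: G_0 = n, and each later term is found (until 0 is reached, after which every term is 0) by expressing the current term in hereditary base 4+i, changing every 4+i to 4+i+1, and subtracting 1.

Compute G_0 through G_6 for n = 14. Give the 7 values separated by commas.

G_0=14  [base 4] 3·4 + 2  →[4↦5]→  3·5 + 2 = 17  −1 ⇒ G_1=16
G_1=16  [base 5] 3·5 + 1  →[5↦6]→  3·6 + 1 = 19  −1 ⇒ G_2=18
G_2=18  [base 6] 3·6  →[6↦7]→  3·7 = 21  −1 ⇒ G_3=20
G_3=20  [base 7] 2·7 + 6  →[7↦8]→  2·8 + 6 = 22  −1 ⇒ G_4=21
G_4=21  [base 8] 2·8 + 5  →[8↦9]→  2·9 + 5 = 23  −1 ⇒ G_5=22
G_5=22  [base 9] 2·9 + 4  →[9↦10]→  2·10 + 4 = 24  −1 ⇒ G_6=23

14, 16, 18, 20, 21, 22, 23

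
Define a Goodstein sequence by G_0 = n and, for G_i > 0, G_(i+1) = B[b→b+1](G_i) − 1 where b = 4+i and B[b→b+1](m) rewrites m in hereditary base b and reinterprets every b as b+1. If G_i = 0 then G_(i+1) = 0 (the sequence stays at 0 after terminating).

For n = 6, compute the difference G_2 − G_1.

i=0: 6 = 4 + 2 (b=4); 4→5: 5 + 2 = 7; 7−1 = 6
i=1: 6 = 5 + 1 (b=5); 5→6: 6 + 1 = 7; 7−1 = 6

0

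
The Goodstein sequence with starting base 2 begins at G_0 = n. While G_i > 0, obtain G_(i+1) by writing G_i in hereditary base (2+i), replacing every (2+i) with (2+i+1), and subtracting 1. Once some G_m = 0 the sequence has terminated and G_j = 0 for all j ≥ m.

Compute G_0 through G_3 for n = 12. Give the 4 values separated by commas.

12, 107, 1065, 15685

step 0: 12 = 2^(2 + 1) + 2^2; sub 3 for 2: 3^(3 + 1) + 3^3; = 108; G_1 = 108−1 = 107
step 1: 107 = 3^(3 + 1) + 2·3^2 + 2·3 + 2; sub 4 for 3: 4^(4 + 1) + 2·4^2 + 2·4 + 2; = 1066; G_2 = 1066−1 = 1065
step 2: 1065 = 4^(4 + 1) + 2·4^2 + 2·4 + 1; sub 5 for 4: 5^(5 + 1) + 2·5^2 + 2·5 + 1; = 15686; G_3 = 15686−1 = 15685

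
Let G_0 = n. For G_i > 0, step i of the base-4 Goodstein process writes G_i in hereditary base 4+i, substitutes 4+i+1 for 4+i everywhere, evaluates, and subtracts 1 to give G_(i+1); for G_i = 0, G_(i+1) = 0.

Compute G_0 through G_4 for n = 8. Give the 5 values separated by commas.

8 —HB4→ 2·4 —bump→ 2·5 = 10 —(−1)→ 9
9 —HB5→ 5 + 4 —bump→ 6 + 4 = 10 —(−1)→ 9
9 —HB6→ 6 + 3 —bump→ 7 + 3 = 10 —(−1)→ 9
9 —HB7→ 7 + 2 —bump→ 8 + 2 = 10 —(−1)→ 9

8, 9, 9, 9, 9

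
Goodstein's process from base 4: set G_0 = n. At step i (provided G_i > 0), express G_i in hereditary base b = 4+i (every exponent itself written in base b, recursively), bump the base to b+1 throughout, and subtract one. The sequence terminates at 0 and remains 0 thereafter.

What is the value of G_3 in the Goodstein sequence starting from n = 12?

16

i=0: 12 = 3·4 (b=4); 4→5: 3·5 = 15; 15−1 = 14
i=1: 14 = 2·5 + 4 (b=5); 5→6: 2·6 + 4 = 16; 16−1 = 15
i=2: 15 = 2·6 + 3 (b=6); 6→7: 2·7 + 3 = 17; 17−1 = 16
i=3: 16 = 2·7 + 2 (b=7); 7→8: 2·8 + 2 = 18; 18−1 = 17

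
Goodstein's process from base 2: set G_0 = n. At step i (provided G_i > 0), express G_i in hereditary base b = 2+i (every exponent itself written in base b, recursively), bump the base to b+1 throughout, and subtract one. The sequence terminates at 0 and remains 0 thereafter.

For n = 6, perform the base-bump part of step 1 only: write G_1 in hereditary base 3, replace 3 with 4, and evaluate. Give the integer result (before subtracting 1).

base 2: 6 = 2^2 + 2; at 3: 3^3 + 3 = 30; next = 29
base 3: 29 = 3^3 + 2; at 4: 4^4 + 2 = 258; next = 257

258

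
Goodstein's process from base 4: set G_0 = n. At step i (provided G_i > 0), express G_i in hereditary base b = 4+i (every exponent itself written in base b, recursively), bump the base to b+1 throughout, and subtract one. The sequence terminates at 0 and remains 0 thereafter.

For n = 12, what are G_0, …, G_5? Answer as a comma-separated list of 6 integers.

i=0: 12 = 3·4 (b=4); 4→5: 3·5 = 15; 15−1 = 14
i=1: 14 = 2·5 + 4 (b=5); 5→6: 2·6 + 4 = 16; 16−1 = 15
i=2: 15 = 2·6 + 3 (b=6); 6→7: 2·7 + 3 = 17; 17−1 = 16
i=3: 16 = 2·7 + 2 (b=7); 7→8: 2·8 + 2 = 18; 18−1 = 17
i=4: 17 = 2·8 + 1 (b=8); 8→9: 2·9 + 1 = 19; 19−1 = 18

12, 14, 15, 16, 17, 18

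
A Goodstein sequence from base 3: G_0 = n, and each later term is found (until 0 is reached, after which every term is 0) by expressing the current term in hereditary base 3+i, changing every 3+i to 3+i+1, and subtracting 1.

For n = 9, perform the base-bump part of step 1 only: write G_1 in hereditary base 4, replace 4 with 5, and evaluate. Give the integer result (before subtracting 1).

18

G_0 = 9. HB_3(9) = 3^2. Bump = 16. G_1 = 15.
G_1 = 15. HB_4(15) = 3·4 + 3. Bump = 18. G_2 = 17.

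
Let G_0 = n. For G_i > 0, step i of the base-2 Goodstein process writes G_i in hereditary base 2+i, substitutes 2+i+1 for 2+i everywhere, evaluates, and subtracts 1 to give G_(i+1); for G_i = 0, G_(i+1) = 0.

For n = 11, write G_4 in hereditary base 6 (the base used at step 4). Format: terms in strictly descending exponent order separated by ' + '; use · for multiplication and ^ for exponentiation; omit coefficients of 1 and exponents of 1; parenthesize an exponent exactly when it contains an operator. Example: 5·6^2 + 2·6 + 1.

6^(6 + 1) + 1

i=0: 11 = 2^(2 + 1) + 2 + 1 (b=2); 2→3: 3^(3 + 1) + 3 + 1 = 85; 85−1 = 84
i=1: 84 = 3^(3 + 1) + 3 (b=3); 3→4: 4^(4 + 1) + 4 = 1028; 1028−1 = 1027
i=2: 1027 = 4^(4 + 1) + 3 (b=4); 4→5: 5^(5 + 1) + 3 = 15628; 15628−1 = 15627
i=3: 15627 = 5^(5 + 1) + 2 (b=5); 5→6: 6^(6 + 1) + 2 = 279938; 279938−1 = 279937
i=4: 279937 = 6^(6 + 1) + 1 (b=6); 6→7: 7^(7 + 1) + 1 = 5764802; 5764802−1 = 5764801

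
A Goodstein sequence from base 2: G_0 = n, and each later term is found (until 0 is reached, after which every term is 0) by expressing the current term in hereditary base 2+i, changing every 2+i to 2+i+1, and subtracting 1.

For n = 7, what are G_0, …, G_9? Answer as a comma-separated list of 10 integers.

G_0=7  [base 2] 2^2 + 2 + 1  →[2↦3]→  3^3 + 3 + 1 = 31  −1 ⇒ G_1=30
G_1=30  [base 3] 3^3 + 3  →[3↦4]→  4^4 + 4 = 260  −1 ⇒ G_2=259
G_2=259  [base 4] 4^4 + 3  →[4↦5]→  5^5 + 3 = 3128  −1 ⇒ G_3=3127
G_3=3127  [base 5] 5^5 + 2  →[5↦6]→  6^6 + 2 = 46658  −1 ⇒ G_4=46657
G_4=46657  [base 6] 6^6 + 1  →[6↦7]→  7^7 + 1 = 823544  −1 ⇒ G_5=823543
G_5=823543  [base 7] 7^7  →[7↦8]→  8^8 = 16777216  −1 ⇒ G_6=16777215
G_6=16777215  [base 8] 7·8^7 + 7·8^6 + 7·8^5 + 7·8^4 + 7·8^3 + 7·8^2 + 7·8 + 7  →[8↦9]→  7·9^7 + 7·9^6 + 7·9^5 + 7·9^4 + 7·9^3 + 7·9^2 + 7·9 + 7 = 37665880  −1 ⇒ G_7=37665879
G_7=37665879  [base 9] 7·9^7 + 7·9^6 + 7·9^5 + 7·9^4 + 7·9^3 + 7·9^2 + 7·9 + 6  →[9↦10]→  7·10^7 + 7·10^6 + 7·10^5 + 7·10^4 + 7·10^3 + 7·10^2 + 7·10 + 6 = 77777776  −1 ⇒ G_8=77777775
G_8=77777775  [base 10] 7·10^7 + 7·10^6 + 7·10^5 + 7·10^4 + 7·10^3 + 7·10^2 + 7·10 + 5  →[10↦11]→  7·11^7 + 7·11^6 + 7·11^5 + 7·11^4 + 7·11^3 + 7·11^2 + 7·11 + 5 = 150051214  −1 ⇒ G_9=150051213

7, 30, 259, 3127, 46657, 823543, 16777215, 37665879, 77777775, 150051213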